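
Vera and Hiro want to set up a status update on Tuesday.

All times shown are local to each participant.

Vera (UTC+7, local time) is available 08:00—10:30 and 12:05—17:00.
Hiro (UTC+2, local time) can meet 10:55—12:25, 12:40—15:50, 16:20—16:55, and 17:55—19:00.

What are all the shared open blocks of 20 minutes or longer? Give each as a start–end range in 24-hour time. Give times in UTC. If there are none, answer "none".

Vera → UTC: 01:00–03:30, 05:05–10:00.
Hiro → UTC: 08:55–10:25, 10:40–13:50, 14:20–14:55, 15:55–17:00.
Vera ∩ Hiro: 08:55–10:00.
Windows ≥ 20 min: 08:55–10:00.

08:55–10:00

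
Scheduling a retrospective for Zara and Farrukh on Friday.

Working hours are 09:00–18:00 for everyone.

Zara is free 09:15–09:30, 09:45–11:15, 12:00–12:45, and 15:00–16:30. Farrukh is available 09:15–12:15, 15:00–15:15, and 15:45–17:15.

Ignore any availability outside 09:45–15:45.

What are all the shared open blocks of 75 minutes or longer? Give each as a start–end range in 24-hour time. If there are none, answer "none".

09:45–11:15

Zara ∩ Farrukh: 09:15–09:30, 09:45–11:15, 12:00–12:15, 15:00–15:15, 15:45–16:30.
Restricted to 09:45–15:45: 09:45–11:15, 12:00–12:15, 15:00–15:15.
Windows ≥ 75 min: 09:45–11:15.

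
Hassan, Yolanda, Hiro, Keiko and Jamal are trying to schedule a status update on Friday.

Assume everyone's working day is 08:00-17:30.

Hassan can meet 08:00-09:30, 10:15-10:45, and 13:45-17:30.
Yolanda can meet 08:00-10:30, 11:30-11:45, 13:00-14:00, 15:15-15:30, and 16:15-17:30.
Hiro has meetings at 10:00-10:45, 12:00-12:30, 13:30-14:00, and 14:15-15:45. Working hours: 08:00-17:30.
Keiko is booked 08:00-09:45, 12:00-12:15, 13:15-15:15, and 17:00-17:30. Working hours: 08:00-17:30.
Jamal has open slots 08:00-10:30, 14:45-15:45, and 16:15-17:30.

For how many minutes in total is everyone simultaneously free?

45 minutes

Hiro free within 08:00–17:30: 08:00–10:00, 10:45–12:00, 12:30–13:30, 14:00–14:15, 15:45–17:30.
Keiko free within 08:00–17:30: 09:45–12:00, 12:15–13:15, 15:15–17:00.
Hassan ∩ Yolanda: 08:00–09:30, 10:15–10:30, 13:45–14:00, 15:15–15:30, 16:15–17:30.
Hassan ∩ Yolanda ∩ Hiro: 08:00–09:30, 16:15–17:30.
Hassan ∩ Yolanda ∩ Hiro ∩ Keiko: 16:15–17:00.
Hassan ∩ Yolanda ∩ Hiro ∩ Keiko ∩ Jamal: 16:15–17:00.
Total common minutes: 45.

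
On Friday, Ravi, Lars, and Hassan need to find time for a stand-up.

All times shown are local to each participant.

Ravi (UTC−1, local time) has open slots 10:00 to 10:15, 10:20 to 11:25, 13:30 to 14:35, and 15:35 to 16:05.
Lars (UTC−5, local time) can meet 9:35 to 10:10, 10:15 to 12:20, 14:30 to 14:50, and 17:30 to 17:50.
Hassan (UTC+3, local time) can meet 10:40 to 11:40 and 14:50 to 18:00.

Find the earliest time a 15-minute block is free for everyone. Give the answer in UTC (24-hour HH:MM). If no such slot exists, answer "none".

Ravi → UTC: 11:00–11:15, 11:20–12:25, 14:30–15:35, 16:35–17:05.
Lars → UTC: 14:35–15:10, 15:15–17:20, 19:30–19:50, 22:30–22:50.
Hassan → UTC: 07:40–08:40, 11:50–15:00.
Ravi ∩ Lars: 14:35–15:10, 15:15–15:35, 16:35–17:05.
Ravi ∩ Lars ∩ Hassan: 14:35–15:00.
Windows ≥ 15 min: 14:35–15:00.
Earliest such window starts at 14:35.

14:35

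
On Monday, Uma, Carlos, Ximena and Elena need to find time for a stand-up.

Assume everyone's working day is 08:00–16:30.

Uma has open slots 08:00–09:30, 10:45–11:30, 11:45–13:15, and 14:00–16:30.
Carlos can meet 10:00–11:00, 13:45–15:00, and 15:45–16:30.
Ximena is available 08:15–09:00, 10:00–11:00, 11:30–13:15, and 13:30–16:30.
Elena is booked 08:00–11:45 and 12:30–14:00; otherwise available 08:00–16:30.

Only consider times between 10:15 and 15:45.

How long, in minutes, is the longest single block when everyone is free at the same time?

60 minutes

Elena free within 08:00–16:30: 11:45–12:30, 14:00–16:30.
Uma ∩ Carlos: 10:45–11:00, 14:00–15:00, 15:45–16:30.
Uma ∩ Carlos ∩ Ximena: 10:45–11:00, 14:00–15:00, 15:45–16:30.
Uma ∩ Carlos ∩ Ximena ∩ Elena: 14:00–15:00, 15:45–16:30.
Restricted to 10:15–15:45: 14:00–15:00.
Single common window of 60 minutes.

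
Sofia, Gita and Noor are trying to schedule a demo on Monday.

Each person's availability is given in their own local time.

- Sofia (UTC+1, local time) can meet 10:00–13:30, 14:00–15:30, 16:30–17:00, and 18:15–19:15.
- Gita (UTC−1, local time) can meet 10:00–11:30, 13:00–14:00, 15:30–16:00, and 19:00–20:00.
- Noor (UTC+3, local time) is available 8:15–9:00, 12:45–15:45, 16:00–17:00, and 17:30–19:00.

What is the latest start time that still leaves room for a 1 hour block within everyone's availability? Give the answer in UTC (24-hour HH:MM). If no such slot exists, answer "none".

Sofia → UTC: 09:00–12:30, 13:00–14:30, 15:30–16:00, 17:15–18:15.
Gita → UTC: 11:00–12:30, 14:00–15:00, 16:30–17:00, 20:00–21:00.
Noor → UTC: 05:15–06:00, 09:45–12:45, 13:00–14:00, 14:30–16:00.
Sofia ∩ Gita: 11:00–12:30, 14:00–14:30.
Sofia ∩ Gita ∩ Noor: 11:00–12:30.
Windows ≥ 60 min: 11:00–12:30.
Latest start in the last window 11:00–12:30 is 12:30 − 60 min = 11:30.

11:30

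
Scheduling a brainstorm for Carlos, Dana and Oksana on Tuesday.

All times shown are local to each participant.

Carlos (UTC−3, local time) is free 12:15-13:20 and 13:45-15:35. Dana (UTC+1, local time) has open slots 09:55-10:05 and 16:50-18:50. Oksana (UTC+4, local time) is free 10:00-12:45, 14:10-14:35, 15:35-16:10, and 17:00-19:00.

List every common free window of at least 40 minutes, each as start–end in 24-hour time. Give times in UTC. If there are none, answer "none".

none

Carlos → UTC: 15:15–16:20, 16:45–18:35.
Dana → UTC: 08:55–09:05, 15:50–17:50.
Oksana → UTC: 06:00–08:45, 10:10–10:35, 11:35–12:10, 13:00–15:00.
Carlos ∩ Dana: 15:50–16:20, 16:45–17:50.
Carlos ∩ Dana ∩ Oksana: (none).
Windows ≥ 40 min: (none).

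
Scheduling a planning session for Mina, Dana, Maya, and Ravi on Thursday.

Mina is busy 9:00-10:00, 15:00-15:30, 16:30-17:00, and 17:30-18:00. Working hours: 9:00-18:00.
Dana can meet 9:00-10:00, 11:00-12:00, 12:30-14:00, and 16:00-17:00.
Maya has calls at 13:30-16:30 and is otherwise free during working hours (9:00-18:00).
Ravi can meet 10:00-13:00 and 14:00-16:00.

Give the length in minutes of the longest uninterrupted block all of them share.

60 minutes

Mina free within 09:00–18:00: 10:00–15:00, 15:30–16:30, 17:00–17:30.
Maya free within 09:00–18:00: 09:00–13:30, 16:30–18:00.
Mina ∩ Dana: 11:00–12:00, 12:30–14:00, 16:00–16:30.
Mina ∩ Dana ∩ Maya: 11:00–12:00, 12:30–13:30.
Mina ∩ Dana ∩ Maya ∩ Ravi: 11:00–12:00, 12:30–13:00.
Common window lengths: 60, 30 min; longest is 60.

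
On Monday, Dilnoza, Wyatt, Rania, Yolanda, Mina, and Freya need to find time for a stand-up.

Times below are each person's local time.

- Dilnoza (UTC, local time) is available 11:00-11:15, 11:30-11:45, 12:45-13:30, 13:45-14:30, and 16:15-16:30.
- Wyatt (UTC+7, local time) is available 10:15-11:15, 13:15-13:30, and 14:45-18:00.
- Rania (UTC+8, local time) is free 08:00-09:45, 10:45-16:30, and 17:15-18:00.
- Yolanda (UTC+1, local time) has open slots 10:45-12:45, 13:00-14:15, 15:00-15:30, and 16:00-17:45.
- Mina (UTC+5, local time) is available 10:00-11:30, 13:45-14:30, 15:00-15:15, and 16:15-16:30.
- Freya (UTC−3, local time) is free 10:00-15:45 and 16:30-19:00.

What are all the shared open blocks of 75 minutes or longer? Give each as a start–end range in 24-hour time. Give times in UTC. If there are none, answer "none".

Dilnoza → UTC: 11:00–11:15, 11:30–11:45, 12:45–13:30, 13:45–14:30, 16:15–16:30.
Wyatt → UTC: 03:15–04:15, 06:15–06:30, 07:45–11:00.
Rania → UTC: 00:00–01:45, 02:45–08:30, 09:15–10:00.
Yolanda → UTC: 09:45–11:45, 12:00–13:15, 14:00–14:30, 15:00–16:45.
Mina → UTC: 05:00–06:30, 08:45–09:30, 10:00–10:15, 11:15–11:30.
Freya → UTC: 13:00–18:45, 19:30–22:00.
Dilnoza ∩ Wyatt: (none).
Dilnoza ∩ Wyatt ∩ Rania: (none).
Dilnoza ∩ Wyatt ∩ Rania ∩ Yolanda: (none).
Dilnoza ∩ Wyatt ∩ Rania ∩ Yolanda ∩ Mina: (none).
Dilnoza ∩ Wyatt ∩ Rania ∩ Yolanda ∩ Mina ∩ Freya: (none).
Windows ≥ 75 min: (none).

none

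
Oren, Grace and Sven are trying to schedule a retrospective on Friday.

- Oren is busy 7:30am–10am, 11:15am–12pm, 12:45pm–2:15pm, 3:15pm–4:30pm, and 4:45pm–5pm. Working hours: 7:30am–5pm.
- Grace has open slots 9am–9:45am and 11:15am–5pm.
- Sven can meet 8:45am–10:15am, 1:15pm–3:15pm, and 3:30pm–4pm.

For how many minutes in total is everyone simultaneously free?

Oren free within 07:30–17:00: 10:00–11:15, 12:00–12:45, 14:15–15:15, 16:30–16:45.
Oren ∩ Grace: 12:00–12:45, 14:15–15:15, 16:30–16:45.
Oren ∩ Grace ∩ Sven: 14:15–15:15.
Total common minutes: 60.

60 minutes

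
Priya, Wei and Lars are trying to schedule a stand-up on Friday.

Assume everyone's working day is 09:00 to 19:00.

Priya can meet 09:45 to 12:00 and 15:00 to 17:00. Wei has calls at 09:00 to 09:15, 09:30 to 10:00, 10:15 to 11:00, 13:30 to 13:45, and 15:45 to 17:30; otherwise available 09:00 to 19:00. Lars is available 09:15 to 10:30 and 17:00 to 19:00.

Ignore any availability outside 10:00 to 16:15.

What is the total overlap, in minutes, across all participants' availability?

15 minutes

Wei free within 09:00–19:00: 09:15–09:30, 10:00–10:15, 11:00–13:30, 13:45–15:45, 17:30–19:00.
Priya ∩ Wei: 10:00–10:15, 11:00–12:00, 15:00–15:45.
Priya ∩ Wei ∩ Lars: 10:00–10:15.
Restricted to 10:00–16:15: 10:00–10:15.
Total common minutes: 15.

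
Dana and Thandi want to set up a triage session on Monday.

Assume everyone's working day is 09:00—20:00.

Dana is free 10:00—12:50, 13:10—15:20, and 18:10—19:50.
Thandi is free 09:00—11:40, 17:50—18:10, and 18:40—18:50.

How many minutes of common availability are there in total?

Dana ∩ Thandi: 10:00–11:40, 18:40–18:50.
Total common minutes: 100 + 10 = 110.

110 minutes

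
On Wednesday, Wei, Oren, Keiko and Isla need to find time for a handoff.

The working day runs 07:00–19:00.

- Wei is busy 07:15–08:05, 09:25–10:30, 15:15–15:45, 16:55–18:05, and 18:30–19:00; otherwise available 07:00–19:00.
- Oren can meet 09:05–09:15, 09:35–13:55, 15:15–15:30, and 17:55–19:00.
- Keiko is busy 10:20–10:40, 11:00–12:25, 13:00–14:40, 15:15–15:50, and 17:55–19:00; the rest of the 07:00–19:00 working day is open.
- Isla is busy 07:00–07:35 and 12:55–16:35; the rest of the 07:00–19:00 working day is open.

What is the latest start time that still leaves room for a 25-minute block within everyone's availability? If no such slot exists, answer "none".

12:30

Wei free within 07:00–19:00: 07:00–07:15, 08:05–09:25, 10:30–15:15, 15:45–16:55, 18:05–18:30.
Keiko free within 07:00–19:00: 07:00–10:20, 10:40–11:00, 12:25–13:00, 14:40–15:15, 15:50–17:55.
Isla free within 07:00–19:00: 07:35–12:55, 16:35–19:00.
Wei ∩ Oren: 09:05–09:15, 10:30–13:55, 18:05–18:30.
Wei ∩ Oren ∩ Keiko: 09:05–09:15, 10:40–11:00, 12:25–13:00.
Wei ∩ Oren ∩ Keiko ∩ Isla: 09:05–09:15, 10:40–11:00, 12:25–12:55.
Windows ≥ 25 min: 12:25–12:55.
Latest start in the last window 12:25–12:55 is 12:55 − 25 min = 12:30.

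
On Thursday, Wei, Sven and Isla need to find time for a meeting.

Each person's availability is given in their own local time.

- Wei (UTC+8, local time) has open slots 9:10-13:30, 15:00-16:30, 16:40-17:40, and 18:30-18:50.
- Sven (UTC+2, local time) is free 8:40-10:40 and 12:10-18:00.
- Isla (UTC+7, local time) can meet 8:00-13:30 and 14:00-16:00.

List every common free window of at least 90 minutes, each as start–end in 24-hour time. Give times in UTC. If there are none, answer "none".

Wei → UTC: 01:10–05:30, 07:00–08:30, 08:40–09:40, 10:30–10:50.
Sven → UTC: 06:40–08:40, 10:10–16:00.
Isla → UTC: 01:00–06:30, 07:00–09:00.
Wei ∩ Sven: 07:00–08:30, 10:30–10:50.
Wei ∩ Sven ∩ Isla: 07:00–08:30.
Windows ≥ 90 min: 07:00–08:30.

07:00–08:30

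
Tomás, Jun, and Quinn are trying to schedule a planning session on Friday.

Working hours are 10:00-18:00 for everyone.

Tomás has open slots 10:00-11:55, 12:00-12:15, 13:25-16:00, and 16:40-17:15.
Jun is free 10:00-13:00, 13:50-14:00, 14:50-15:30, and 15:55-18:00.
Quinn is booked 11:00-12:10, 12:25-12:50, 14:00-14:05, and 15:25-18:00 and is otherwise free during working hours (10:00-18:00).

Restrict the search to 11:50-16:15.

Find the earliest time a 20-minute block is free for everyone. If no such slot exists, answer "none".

14:50

Quinn free within 10:00–18:00: 10:00–11:00, 12:10–12:25, 12:50–14:00, 14:05–15:25.
Tomás ∩ Jun: 10:00–11:55, 12:00–12:15, 13:50–14:00, 14:50–15:30, 15:55–16:00, 16:40–17:15.
Tomás ∩ Jun ∩ Quinn: 10:00–11:00, 12:10–12:15, 13:50–14:00, 14:50–15:25.
Restricted to 11:50–16:15: 12:10–12:15, 13:50–14:00, 14:50–15:25.
Windows ≥ 20 min: 14:50–15:25.
Earliest such window starts at 14:50.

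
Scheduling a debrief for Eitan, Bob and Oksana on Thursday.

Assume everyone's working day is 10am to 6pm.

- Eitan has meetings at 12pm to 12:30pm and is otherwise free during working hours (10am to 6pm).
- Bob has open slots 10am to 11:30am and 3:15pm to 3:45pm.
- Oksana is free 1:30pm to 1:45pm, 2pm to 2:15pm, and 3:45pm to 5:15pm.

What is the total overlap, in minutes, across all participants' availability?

Eitan free within 10:00–18:00: 10:00–12:00, 12:30–18:00.
Eitan ∩ Bob: 10:00–11:30, 15:15–15:45.
Eitan ∩ Bob ∩ Oksana: (none).
Total common minutes: 0.

0 minutes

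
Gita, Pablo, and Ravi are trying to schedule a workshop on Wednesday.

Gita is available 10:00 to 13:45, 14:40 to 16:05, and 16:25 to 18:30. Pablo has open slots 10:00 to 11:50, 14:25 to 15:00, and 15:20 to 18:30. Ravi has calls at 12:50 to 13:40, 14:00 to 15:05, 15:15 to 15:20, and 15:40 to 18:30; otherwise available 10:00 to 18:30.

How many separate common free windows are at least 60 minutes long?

1

Ravi free within 10:00–18:30: 10:00–12:50, 13:40–14:00, 15:05–15:15, 15:20–15:40.
Gita ∩ Pablo: 10:00–11:50, 14:40–15:00, 15:20–16:05, 16:25–18:30.
Gita ∩ Pablo ∩ Ravi: 10:00–11:50, 15:20–15:40.
Windows ≥ 60 min: 10:00–11:50.
That's 1 window.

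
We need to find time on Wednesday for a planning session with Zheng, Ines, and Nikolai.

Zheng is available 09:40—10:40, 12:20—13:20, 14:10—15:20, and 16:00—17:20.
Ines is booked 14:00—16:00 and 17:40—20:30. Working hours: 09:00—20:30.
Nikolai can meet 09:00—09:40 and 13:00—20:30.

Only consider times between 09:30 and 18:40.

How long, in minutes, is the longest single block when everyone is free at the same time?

Ines free within 09:00–20:30: 09:00–14:00, 16:00–17:40.
Zheng ∩ Ines: 09:40–10:40, 12:20–13:20, 16:00–17:20.
Zheng ∩ Ines ∩ Nikolai: 13:00–13:20, 16:00–17:20.
Restricted to 09:30–18:40: 13:00–13:20, 16:00–17:20.
Common window lengths: 20, 80 min; longest is 80.

80 minutes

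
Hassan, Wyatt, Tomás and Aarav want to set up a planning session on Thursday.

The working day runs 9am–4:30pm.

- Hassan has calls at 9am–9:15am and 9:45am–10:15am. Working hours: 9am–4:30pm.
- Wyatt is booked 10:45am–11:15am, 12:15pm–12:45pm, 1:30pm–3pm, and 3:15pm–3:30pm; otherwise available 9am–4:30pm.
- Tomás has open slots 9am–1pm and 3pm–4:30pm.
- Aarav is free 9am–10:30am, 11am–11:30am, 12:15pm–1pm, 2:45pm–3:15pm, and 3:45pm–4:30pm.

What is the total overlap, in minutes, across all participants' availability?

135 minutes

Hassan free within 09:00–16:30: 09:15–09:45, 10:15–16:30.
Wyatt free within 09:00–16:30: 09:00–10:45, 11:15–12:15, 12:45–13:30, 15:00–15:15, 15:30–16:30.
Hassan ∩ Wyatt: 09:15–09:45, 10:15–10:45, 11:15–12:15, 12:45–13:30, 15:00–15:15, 15:30–16:30.
Hassan ∩ Wyatt ∩ Tomás: 09:15–09:45, 10:15–10:45, 11:15–12:15, 12:45–13:00, 15:00–15:15, 15:30–16:30.
Hassan ∩ Wyatt ∩ Tomás ∩ Aarav: 09:15–09:45, 10:15–10:30, 11:15–11:30, 12:45–13:00, 15:00–15:15, 15:45–16:30.
Total common minutes: 30 + 15 + 15 + 15 + 15 + 45 = 135.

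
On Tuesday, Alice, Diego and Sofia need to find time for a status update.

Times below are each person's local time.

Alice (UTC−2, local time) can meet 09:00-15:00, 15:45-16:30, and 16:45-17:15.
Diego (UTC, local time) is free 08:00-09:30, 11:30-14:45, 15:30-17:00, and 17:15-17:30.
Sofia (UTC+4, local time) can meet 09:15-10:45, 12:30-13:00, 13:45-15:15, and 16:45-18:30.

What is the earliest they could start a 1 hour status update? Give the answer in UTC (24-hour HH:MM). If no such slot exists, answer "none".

Alice → UTC: 11:00–17:00, 17:45–18:30, 18:45–19:15.
Diego → UTC: 08:00–09:30, 11:30–14:45, 15:30–17:00, 17:15–17:30.
Sofia → UTC: 05:15–06:45, 08:30–09:00, 09:45–11:15, 12:45–14:30.
Alice ∩ Diego: 11:30–14:45, 15:30–17:00.
Alice ∩ Diego ∩ Sofia: 12:45–14:30.
Windows ≥ 60 min: 12:45–14:30.
Earliest such window starts at 12:45.

12:45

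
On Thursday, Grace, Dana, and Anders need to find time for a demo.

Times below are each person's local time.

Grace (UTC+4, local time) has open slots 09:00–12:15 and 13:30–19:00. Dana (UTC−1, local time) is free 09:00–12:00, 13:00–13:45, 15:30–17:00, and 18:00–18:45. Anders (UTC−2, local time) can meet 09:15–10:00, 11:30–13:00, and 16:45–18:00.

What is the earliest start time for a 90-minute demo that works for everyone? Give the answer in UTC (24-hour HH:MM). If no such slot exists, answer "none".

Grace → UTC: 05:00–08:15, 09:30–15:00.
Dana → UTC: 10:00–13:00, 14:00–14:45, 16:30–18:00, 19:00–19:45.
Anders → UTC: 11:15–12:00, 13:30–15:00, 18:45–20:00.
Grace ∩ Dana: 10:00–13:00, 14:00–14:45.
Grace ∩ Dana ∩ Anders: 11:15–12:00, 14:00–14:45.
Windows ≥ 90 min: (none).

none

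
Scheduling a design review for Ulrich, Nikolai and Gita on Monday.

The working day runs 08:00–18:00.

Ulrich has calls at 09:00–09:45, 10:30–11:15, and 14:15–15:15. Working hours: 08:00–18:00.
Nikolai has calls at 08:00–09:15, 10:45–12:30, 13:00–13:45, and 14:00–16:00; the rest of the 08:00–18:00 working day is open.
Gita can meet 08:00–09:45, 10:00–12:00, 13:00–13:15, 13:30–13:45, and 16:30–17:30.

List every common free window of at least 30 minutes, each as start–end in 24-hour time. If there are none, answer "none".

Ulrich free within 08:00–18:00: 08:00–09:00, 09:45–10:30, 11:15–14:15, 15:15–18:00.
Nikolai free within 08:00–18:00: 09:15–10:45, 12:30–13:00, 13:45–14:00, 16:00–18:00.
Ulrich ∩ Nikolai: 09:45–10:30, 12:30–13:00, 13:45–14:00, 16:00–18:00.
Ulrich ∩ Nikolai ∩ Gita: 10:00–10:30, 16:30–17:30.
Windows ≥ 30 min: 10:00–10:30, 16:30–17:30.

10:00–10:30, 16:30–17:30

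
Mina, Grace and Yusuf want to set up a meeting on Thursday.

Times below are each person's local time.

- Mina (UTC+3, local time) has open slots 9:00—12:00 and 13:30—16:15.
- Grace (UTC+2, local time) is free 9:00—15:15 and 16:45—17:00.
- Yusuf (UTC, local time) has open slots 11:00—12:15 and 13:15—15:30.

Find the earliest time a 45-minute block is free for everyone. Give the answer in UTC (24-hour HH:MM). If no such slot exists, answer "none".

Mina → UTC: 06:00–09:00, 10:30–13:15.
Grace → UTC: 07:00–13:15, 14:45–15:00.
Yusuf → UTC: 11:00–12:15, 13:15–15:30.
Mina ∩ Grace: 07:00–09:00, 10:30–13:15.
Mina ∩ Grace ∩ Yusuf: 11:00–12:15.
Windows ≥ 45 min: 11:00–12:15.
Earliest such window starts at 11:00.

11:00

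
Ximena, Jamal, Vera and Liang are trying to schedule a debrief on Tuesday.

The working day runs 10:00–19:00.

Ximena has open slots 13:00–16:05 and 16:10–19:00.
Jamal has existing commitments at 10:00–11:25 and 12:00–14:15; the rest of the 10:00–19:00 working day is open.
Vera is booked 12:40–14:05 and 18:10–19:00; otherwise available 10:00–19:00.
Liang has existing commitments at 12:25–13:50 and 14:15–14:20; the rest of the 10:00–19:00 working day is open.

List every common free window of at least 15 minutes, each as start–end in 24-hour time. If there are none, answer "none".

Jamal free within 10:00–19:00: 11:25–12:00, 14:15–19:00.
Vera free within 10:00–19:00: 10:00–12:40, 14:05–18:10.
Liang free within 10:00–19:00: 10:00–12:25, 13:50–14:15, 14:20–19:00.
Ximena ∩ Jamal: 14:15–16:05, 16:10–19:00.
Ximena ∩ Jamal ∩ Vera: 14:15–16:05, 16:10–18:10.
Ximena ∩ Jamal ∩ Vera ∩ Liang: 14:20–16:05, 16:10–18:10.
Windows ≥ 15 min: 14:20–16:05, 16:10–18:10.

14:20–16:05, 16:10–18:10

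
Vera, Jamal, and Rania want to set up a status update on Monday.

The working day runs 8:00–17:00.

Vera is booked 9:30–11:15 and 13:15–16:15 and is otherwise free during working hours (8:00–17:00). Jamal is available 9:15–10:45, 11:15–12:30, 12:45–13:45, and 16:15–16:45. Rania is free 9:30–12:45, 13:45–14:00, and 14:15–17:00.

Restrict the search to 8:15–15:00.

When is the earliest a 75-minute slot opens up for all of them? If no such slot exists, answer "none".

11:15

Vera free within 08:00–17:00: 08:00–09:30, 11:15–13:15, 16:15–17:00.
Vera ∩ Jamal: 09:15–09:30, 11:15–12:30, 12:45–13:15, 16:15–16:45.
Vera ∩ Jamal ∩ Rania: 11:15–12:30, 16:15–16:45.
Restricted to 08:15–15:00: 11:15–12:30.
Windows ≥ 75 min: 11:15–12:30.
Earliest such window starts at 11:15.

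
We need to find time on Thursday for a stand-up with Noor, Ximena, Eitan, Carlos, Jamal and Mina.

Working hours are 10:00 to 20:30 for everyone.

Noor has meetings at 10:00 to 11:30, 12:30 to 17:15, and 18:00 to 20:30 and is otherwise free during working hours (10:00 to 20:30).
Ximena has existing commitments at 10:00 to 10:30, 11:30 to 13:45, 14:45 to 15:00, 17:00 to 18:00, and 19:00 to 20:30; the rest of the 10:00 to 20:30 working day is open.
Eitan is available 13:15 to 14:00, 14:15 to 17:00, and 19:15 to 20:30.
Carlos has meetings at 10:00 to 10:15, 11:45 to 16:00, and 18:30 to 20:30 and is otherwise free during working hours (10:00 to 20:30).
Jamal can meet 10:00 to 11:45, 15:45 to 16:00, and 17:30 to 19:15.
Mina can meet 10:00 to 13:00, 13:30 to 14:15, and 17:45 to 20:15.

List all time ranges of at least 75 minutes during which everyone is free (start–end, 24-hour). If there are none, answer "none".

none

Noor free within 10:00–20:30: 11:30–12:30, 17:15–18:00.
Ximena free within 10:00–20:30: 10:30–11:30, 13:45–14:45, 15:00–17:00, 18:00–19:00.
Carlos free within 10:00–20:30: 10:15–11:45, 16:00–18:30.
Noor ∩ Ximena: (none).
Noor ∩ Ximena ∩ Eitan: (none).
Noor ∩ Ximena ∩ Eitan ∩ Carlos: (none).
Noor ∩ Ximena ∩ Eitan ∩ Carlos ∩ Jamal: (none).
Noor ∩ Ximena ∩ Eitan ∩ Carlos ∩ Jamal ∩ Mina: (none).
Windows ≥ 75 min: (none).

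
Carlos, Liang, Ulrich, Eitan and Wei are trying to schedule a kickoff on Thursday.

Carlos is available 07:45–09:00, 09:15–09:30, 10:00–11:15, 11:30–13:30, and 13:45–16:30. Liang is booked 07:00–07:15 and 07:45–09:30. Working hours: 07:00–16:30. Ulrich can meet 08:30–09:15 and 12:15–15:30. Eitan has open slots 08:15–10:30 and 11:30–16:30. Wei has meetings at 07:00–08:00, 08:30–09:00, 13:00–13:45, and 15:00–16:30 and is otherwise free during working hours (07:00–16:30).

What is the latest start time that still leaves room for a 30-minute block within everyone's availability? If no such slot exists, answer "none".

14:30

Liang free within 07:00–16:30: 07:15–07:45, 09:30–16:30.
Wei free within 07:00–16:30: 08:00–08:30, 09:00–13:00, 13:45–15:00.
Carlos ∩ Liang: 10:00–11:15, 11:30–13:30, 13:45–16:30.
Carlos ∩ Liang ∩ Ulrich: 12:15–13:30, 13:45–15:30.
Carlos ∩ Liang ∩ Ulrich ∩ Eitan: 12:15–13:30, 13:45–15:30.
Carlos ∩ Liang ∩ Ulrich ∩ Eitan ∩ Wei: 12:15–13:00, 13:45–15:00.
Windows ≥ 30 min: 12:15–13:00, 13:45–15:00.
Latest start in the last window 13:45–15:00 is 15:00 − 30 min = 14:30.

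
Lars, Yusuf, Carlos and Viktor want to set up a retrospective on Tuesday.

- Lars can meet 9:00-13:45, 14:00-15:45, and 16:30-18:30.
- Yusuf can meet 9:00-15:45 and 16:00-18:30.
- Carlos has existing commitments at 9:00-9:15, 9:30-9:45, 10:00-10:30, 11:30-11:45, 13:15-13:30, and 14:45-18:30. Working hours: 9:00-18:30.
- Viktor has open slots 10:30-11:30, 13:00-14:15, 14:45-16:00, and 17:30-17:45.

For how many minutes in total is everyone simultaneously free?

105 minutes

Carlos free within 09:00–18:30: 09:15–09:30, 09:45–10:00, 10:30–11:30, 11:45–13:15, 13:30–14:45.
Lars ∩ Yusuf: 09:00–13:45, 14:00–15:45, 16:30–18:30.
Lars ∩ Yusuf ∩ Carlos: 09:15–09:30, 09:45–10:00, 10:30–11:30, 11:45–13:15, 13:30–13:45, 14:00–14:45.
Lars ∩ Yusuf ∩ Carlos ∩ Viktor: 10:30–11:30, 13:00–13:15, 13:30–13:45, 14:00–14:15.
Total common minutes: 60 + 15 + 15 + 15 = 105.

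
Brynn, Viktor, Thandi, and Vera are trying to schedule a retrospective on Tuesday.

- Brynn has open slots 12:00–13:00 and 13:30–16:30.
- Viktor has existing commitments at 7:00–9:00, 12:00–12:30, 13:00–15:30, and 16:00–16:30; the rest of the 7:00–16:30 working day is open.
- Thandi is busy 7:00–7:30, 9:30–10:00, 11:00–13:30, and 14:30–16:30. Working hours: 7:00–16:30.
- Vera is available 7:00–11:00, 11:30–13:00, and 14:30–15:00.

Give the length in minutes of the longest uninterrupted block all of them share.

0 minutes

Viktor free within 07:00–16:30: 09:00–12:00, 12:30–13:00, 15:30–16:00.
Thandi free within 07:00–16:30: 07:30–09:30, 10:00–11:00, 13:30–14:30.
Brynn ∩ Viktor: 12:30–13:00, 15:30–16:00.
Brynn ∩ Viktor ∩ Thandi: (none).
Brynn ∩ Viktor ∩ Thandi ∩ Vera: (none).
No common window.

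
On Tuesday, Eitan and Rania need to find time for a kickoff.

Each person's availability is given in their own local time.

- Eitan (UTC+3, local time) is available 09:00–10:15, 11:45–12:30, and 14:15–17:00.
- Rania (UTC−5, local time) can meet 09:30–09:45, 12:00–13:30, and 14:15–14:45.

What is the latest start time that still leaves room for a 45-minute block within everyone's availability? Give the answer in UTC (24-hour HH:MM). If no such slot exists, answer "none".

none

Eitan → UTC: 06:00–07:15, 08:45–09:30, 11:15–14:00.
Rania → UTC: 14:30–14:45, 17:00–18:30, 19:15–19:45.
Eitan ∩ Rania: (none).
Windows ≥ 45 min: (none).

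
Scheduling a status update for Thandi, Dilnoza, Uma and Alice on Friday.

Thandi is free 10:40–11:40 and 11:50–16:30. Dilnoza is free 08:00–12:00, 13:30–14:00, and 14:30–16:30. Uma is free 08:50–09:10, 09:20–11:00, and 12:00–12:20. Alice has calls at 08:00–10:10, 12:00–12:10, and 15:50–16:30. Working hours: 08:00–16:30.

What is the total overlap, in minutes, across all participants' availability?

20 minutes

Alice free within 08:00–16:30: 10:10–12:00, 12:10–15:50.
Thandi ∩ Dilnoza: 10:40–11:40, 11:50–12:00, 13:30–14:00, 14:30–16:30.
Thandi ∩ Dilnoza ∩ Uma: 10:40–11:00.
Thandi ∩ Dilnoza ∩ Uma ∩ Alice: 10:40–11:00.
Total common minutes: 20.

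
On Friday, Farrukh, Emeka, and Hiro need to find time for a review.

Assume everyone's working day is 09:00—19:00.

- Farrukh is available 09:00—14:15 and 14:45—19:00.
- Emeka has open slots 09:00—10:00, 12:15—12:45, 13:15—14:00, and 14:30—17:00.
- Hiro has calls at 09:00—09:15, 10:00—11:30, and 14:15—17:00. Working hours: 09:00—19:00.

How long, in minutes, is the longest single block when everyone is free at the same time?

45 minutes

Hiro free within 09:00–19:00: 09:15–10:00, 11:30–14:15, 17:00–19:00.
Farrukh ∩ Emeka: 09:00–10:00, 12:15–12:45, 13:15–14:00, 14:45–17:00.
Farrukh ∩ Emeka ∩ Hiro: 09:15–10:00, 12:15–12:45, 13:15–14:00.
Common window lengths: 45, 30, 45 min; longest is 45.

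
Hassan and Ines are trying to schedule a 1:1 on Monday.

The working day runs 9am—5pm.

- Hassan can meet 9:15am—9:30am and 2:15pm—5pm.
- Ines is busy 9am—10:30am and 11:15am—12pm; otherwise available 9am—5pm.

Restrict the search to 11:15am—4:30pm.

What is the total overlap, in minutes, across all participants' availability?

Ines free within 09:00–17:00: 10:30–11:15, 12:00–17:00.
Hassan ∩ Ines: 14:15–17:00.
Restricted to 11:15–16:30: 14:15–16:30.
Total common minutes: 135.

135 minutes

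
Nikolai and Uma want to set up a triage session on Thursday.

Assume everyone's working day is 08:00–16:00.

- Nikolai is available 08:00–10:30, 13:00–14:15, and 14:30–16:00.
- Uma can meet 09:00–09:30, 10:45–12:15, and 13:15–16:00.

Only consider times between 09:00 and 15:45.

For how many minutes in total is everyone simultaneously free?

Nikolai ∩ Uma: 09:00–09:30, 13:15–14:15, 14:30–16:00.
Restricted to 09:00–15:45: 09:00–09:30, 13:15–14:15, 14:30–15:45.
Total common minutes: 30 + 60 + 75 = 165.

165 minutes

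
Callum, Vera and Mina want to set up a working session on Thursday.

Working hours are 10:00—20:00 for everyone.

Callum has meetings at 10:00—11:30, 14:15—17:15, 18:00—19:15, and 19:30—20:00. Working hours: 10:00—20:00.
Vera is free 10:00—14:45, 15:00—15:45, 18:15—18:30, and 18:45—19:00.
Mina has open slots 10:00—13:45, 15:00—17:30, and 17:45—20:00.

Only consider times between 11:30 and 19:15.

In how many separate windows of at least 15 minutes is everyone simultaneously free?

Callum free within 10:00–20:00: 11:30–14:15, 17:15–18:00, 19:15–19:30.
Callum ∩ Vera: 11:30–14:15.
Callum ∩ Vera ∩ Mina: 11:30–13:45.
Restricted to 11:30–19:15: 11:30–13:45.
Windows ≥ 15 min: 11:30–13:45.
That's 1 window.

1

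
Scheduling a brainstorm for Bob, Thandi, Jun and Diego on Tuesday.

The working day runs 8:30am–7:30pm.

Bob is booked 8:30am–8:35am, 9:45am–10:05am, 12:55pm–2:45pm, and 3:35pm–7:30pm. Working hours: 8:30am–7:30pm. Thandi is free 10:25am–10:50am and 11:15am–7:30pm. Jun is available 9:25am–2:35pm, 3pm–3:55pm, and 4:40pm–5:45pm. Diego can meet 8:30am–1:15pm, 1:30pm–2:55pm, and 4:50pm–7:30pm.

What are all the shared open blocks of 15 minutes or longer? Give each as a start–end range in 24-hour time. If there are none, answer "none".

10:25–10:50, 11:15–12:55

Bob free within 08:30–19:30: 08:35–09:45, 10:05–12:55, 14:45–15:35.
Bob ∩ Thandi: 10:25–10:50, 11:15–12:55, 14:45–15:35.
Bob ∩ Thandi ∩ Jun: 10:25–10:50, 11:15–12:55, 15:00–15:35.
Bob ∩ Thandi ∩ Jun ∩ Diego: 10:25–10:50, 11:15–12:55.
Windows ≥ 15 min: 10:25–10:50, 11:15–12:55.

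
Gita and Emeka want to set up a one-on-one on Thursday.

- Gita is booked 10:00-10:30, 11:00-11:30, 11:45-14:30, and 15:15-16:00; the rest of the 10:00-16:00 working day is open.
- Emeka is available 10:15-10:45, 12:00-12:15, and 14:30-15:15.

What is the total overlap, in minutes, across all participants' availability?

Gita free within 10:00–16:00: 10:30–11:00, 11:30–11:45, 14:30–15:15.
Gita ∩ Emeka: 10:30–10:45, 14:30–15:15.
Total common minutes: 15 + 45 = 60.

60 minutes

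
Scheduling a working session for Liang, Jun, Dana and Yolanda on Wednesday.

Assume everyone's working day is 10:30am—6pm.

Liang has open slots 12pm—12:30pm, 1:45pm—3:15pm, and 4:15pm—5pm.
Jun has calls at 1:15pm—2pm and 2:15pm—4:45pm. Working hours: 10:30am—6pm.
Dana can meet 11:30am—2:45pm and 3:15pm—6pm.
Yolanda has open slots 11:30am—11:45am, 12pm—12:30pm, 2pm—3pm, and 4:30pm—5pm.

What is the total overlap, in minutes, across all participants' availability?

Jun free within 10:30–18:00: 10:30–13:15, 14:00–14:15, 16:45–18:00.
Liang ∩ Jun: 12:00–12:30, 14:00–14:15, 16:45–17:00.
Liang ∩ Jun ∩ Dana: 12:00–12:30, 14:00–14:15, 16:45–17:00.
Liang ∩ Jun ∩ Dana ∩ Yolanda: 12:00–12:30, 14:00–14:15, 16:45–17:00.
Total common minutes: 30 + 15 + 15 = 60.

60 minutes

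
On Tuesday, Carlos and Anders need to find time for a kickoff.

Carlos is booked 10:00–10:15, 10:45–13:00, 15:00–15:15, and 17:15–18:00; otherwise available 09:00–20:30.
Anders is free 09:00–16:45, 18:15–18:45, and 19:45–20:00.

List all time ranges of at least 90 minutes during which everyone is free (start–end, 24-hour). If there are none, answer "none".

13:00–15:00, 15:15–16:45

Carlos free within 09:00–20:30: 09:00–10:00, 10:15–10:45, 13:00–15:00, 15:15–17:15, 18:00–20:30.
Carlos ∩ Anders: 09:00–10:00, 10:15–10:45, 13:00–15:00, 15:15–16:45, 18:15–18:45, 19:45–20:00.
Windows ≥ 90 min: 13:00–15:00, 15:15–16:45.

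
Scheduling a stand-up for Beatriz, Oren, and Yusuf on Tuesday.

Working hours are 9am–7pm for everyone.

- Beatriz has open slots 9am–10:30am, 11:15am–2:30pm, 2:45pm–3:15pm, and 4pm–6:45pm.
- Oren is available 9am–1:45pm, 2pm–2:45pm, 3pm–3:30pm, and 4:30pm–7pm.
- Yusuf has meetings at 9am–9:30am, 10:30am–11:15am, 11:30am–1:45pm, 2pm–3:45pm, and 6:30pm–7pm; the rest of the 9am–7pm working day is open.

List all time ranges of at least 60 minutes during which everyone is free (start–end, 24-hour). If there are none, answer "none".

Yusuf free within 09:00–19:00: 09:30–10:30, 11:15–11:30, 13:45–14:00, 15:45–18:30.
Beatriz ∩ Oren: 09:00–10:30, 11:15–13:45, 14:00–14:30, 15:00–15:15, 16:30–18:45.
Beatriz ∩ Oren ∩ Yusuf: 09:30–10:30, 11:15–11:30, 16:30–18:30.
Windows ≥ 60 min: 09:30–10:30, 16:30–18:30.

09:30–10:30, 16:30–18:30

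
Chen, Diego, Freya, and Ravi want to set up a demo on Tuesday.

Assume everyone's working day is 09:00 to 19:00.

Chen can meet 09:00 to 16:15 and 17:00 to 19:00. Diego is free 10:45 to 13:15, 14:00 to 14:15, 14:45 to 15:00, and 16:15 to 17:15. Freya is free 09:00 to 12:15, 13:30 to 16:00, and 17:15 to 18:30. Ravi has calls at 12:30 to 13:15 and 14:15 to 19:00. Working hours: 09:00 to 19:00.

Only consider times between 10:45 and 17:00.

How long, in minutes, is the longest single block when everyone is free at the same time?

Ravi free within 09:00–19:00: 09:00–12:30, 13:15–14:15.
Chen ∩ Diego: 10:45–13:15, 14:00–14:15, 14:45–15:00, 17:00–17:15.
Chen ∩ Diego ∩ Freya: 10:45–12:15, 14:00–14:15, 14:45–15:00.
Chen ∩ Diego ∩ Freya ∩ Ravi: 10:45–12:15, 14:00–14:15.
Restricted to 10:45–17:00: 10:45–12:15, 14:00–14:15.
Common window lengths: 90, 15 min; longest is 90.

90 minutes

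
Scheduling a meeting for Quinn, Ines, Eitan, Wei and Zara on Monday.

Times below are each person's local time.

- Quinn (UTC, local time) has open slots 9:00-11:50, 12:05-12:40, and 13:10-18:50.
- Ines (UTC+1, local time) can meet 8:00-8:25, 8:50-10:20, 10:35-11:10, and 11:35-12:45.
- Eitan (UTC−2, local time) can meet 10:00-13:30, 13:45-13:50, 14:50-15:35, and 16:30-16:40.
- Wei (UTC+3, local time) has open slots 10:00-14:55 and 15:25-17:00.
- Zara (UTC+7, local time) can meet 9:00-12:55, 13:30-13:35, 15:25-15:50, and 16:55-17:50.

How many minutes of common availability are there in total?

0 minutes

Quinn → UTC: 09:00–11:50, 12:05–12:40, 13:10–18:50.
Ines → UTC: 07:00–07:25, 07:50–09:20, 09:35–10:10, 10:35–11:45.
Eitan → UTC: 12:00–15:30, 15:45–15:50, 16:50–17:35, 18:30–18:40.
Wei → UTC: 07:00–11:55, 12:25–14:00.
Zara → UTC: 02:00–05:55, 06:30–06:35, 08:25–08:50, 09:55–10:50.
Quinn ∩ Ines: 09:00–09:20, 09:35–10:10, 10:35–11:45.
Quinn ∩ Ines ∩ Eitan: (none).
Quinn ∩ Ines ∩ Eitan ∩ Wei: (none).
Quinn ∩ Ines ∩ Eitan ∩ Wei ∩ Zara: (none).
Total common minutes: 0.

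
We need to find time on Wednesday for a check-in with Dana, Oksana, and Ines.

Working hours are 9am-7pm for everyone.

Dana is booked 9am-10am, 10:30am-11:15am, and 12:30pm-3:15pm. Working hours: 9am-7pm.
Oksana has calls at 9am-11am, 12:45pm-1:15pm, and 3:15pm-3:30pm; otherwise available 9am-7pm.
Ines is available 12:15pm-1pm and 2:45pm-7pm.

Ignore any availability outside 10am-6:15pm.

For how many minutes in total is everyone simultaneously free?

180 minutes

Dana free within 09:00–19:00: 10:00–10:30, 11:15–12:30, 15:15–19:00.
Oksana free within 09:00–19:00: 11:00–12:45, 13:15–15:15, 15:30–19:00.
Dana ∩ Oksana: 11:15–12:30, 15:30–19:00.
Dana ∩ Oksana ∩ Ines: 12:15–12:30, 15:30–19:00.
Restricted to 10:00–18:15: 12:15–12:30, 15:30–18:15.
Total common minutes: 15 + 165 = 180.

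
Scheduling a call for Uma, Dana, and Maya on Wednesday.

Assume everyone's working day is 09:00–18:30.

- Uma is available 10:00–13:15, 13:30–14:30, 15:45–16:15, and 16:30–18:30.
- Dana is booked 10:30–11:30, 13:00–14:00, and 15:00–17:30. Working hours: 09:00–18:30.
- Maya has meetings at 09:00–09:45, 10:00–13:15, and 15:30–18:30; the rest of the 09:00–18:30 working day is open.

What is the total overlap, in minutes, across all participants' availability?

30 minutes

Dana free within 09:00–18:30: 09:00–10:30, 11:30–13:00, 14:00–15:00, 17:30–18:30.
Maya free within 09:00–18:30: 09:45–10:00, 13:15–15:30.
Uma ∩ Dana: 10:00–10:30, 11:30–13:00, 14:00–14:30, 17:30–18:30.
Uma ∩ Dana ∩ Maya: 14:00–14:30.
Total common minutes: 30.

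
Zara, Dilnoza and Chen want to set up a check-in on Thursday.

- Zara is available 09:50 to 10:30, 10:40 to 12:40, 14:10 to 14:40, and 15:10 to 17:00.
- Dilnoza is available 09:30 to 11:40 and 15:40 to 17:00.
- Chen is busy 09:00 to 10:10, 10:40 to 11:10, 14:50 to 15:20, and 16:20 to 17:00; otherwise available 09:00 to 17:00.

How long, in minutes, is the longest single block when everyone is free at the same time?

40 minutes

Chen free within 09:00–17:00: 10:10–10:40, 11:10–14:50, 15:20–16:20.
Zara ∩ Dilnoza: 09:50–10:30, 10:40–11:40, 15:40–17:00.
Zara ∩ Dilnoza ∩ Chen: 10:10–10:30, 11:10–11:40, 15:40–16:20.
Common window lengths: 20, 30, 40 min; longest is 40.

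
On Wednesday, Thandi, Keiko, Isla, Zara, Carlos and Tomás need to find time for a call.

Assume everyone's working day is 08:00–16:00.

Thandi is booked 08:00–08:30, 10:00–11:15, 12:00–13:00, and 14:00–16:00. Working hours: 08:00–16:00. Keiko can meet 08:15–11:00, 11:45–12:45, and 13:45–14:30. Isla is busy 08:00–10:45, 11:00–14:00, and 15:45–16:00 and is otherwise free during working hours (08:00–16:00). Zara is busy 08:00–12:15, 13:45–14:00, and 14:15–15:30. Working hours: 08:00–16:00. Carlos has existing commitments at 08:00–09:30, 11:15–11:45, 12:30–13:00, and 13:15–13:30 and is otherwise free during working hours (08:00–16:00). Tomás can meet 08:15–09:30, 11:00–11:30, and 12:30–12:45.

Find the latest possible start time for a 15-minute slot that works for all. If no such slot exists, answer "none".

none

Thandi free within 08:00–16:00: 08:30–10:00, 11:15–12:00, 13:00–14:00.
Isla free within 08:00–16:00: 10:45–11:00, 14:00–15:45.
Zara free within 08:00–16:00: 12:15–13:45, 14:00–14:15, 15:30–16:00.
Carlos free within 08:00–16:00: 09:30–11:15, 11:45–12:30, 13:00–13:15, 13:30–16:00.
Thandi ∩ Keiko: 08:30–10:00, 11:45–12:00, 13:45–14:00.
Thandi ∩ Keiko ∩ Isla: (none).
Thandi ∩ Keiko ∩ Isla ∩ Zara: (none).
Thandi ∩ Keiko ∩ Isla ∩ Zara ∩ Carlos: (none).
Thandi ∩ Keiko ∩ Isla ∩ Zara ∩ Carlos ∩ Tomás: (none).
Windows ≥ 15 min: (none).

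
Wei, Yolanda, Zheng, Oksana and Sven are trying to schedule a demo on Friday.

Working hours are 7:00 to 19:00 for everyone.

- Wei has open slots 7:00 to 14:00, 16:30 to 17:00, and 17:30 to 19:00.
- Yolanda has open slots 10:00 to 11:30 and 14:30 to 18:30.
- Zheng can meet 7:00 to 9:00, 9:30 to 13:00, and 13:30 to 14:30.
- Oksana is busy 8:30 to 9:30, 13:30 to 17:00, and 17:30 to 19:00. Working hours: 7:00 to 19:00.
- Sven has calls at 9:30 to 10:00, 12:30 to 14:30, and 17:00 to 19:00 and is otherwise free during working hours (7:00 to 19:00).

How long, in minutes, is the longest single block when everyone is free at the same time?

90 minutes

Oksana free within 07:00–19:00: 07:00–08:30, 09:30–13:30, 17:00–17:30.
Sven free within 07:00–19:00: 07:00–09:30, 10:00–12:30, 14:30–17:00.
Wei ∩ Yolanda: 10:00–11:30, 16:30–17:00, 17:30–18:30.
Wei ∩ Yolanda ∩ Zheng: 10:00–11:30.
Wei ∩ Yolanda ∩ Zheng ∩ Oksana: 10:00–11:30.
Wei ∩ Yolanda ∩ Zheng ∩ Oksana ∩ Sven: 10:00–11:30.
Single common window of 90 minutes.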